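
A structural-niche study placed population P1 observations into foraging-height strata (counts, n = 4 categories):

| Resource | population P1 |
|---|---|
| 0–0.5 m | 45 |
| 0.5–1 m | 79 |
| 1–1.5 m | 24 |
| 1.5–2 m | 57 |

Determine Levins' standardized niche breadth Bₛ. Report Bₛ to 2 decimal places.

Proportions for population P1 (n=205): 45/205=0.2195, 79/205=0.3854, 24/205=0.1171, 57/205=0.2780
Σpᵢ² = 0.2195² + 0.3854² + 0.1171² + 0.2780² = 0.048180 + 0.148533 + 0.013712 + 0.077284 = 0.287709
B = 1 / 0.287709 = 3.4757
Bₛ = (B − 1)/(n − 1) = (3.4757 − 1)/(4 − 1) = 2.4757/3 = 0.8252

0.83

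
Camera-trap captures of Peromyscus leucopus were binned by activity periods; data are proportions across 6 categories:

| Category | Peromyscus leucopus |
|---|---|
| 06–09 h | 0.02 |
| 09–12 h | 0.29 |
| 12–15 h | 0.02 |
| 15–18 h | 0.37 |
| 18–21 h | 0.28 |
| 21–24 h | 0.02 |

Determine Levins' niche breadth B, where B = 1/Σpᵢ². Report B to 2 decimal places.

3.33

Σpᵢ² = 0.02² + 0.29² + 0.02² + 0.37² + 0.28² + 0.02² = 0.0004 + 0.0841 + 0.0004 + 0.1369 + 0.0784 + 0.0004 = 0.3006
B = 1 / 0.3006 = 3.3267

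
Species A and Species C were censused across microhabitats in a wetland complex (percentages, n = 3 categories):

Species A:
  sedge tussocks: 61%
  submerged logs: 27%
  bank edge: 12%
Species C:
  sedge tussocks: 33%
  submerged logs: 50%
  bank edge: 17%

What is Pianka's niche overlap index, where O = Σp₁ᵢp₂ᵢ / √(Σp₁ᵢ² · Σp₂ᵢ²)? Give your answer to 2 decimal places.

Convert percentages to proportions (divide by 100).
Σ p₁ᵢp₂ᵢ = 0.2013 + 0.1350 + 0.0204 = 0.3567
Σp_1ᵢ² = 0.61² + 0.27² + 0.12² = 0.3721 + 0.0729 + 0.0144 = 0.4594
Σp_2ᵢ² = 0.33² + 0.50² + 0.17² = 0.1089 + 0.2500 + 0.0289 = 0.3878
O = 0.3567 / √(0.4594 × 0.3878) = 0.3567 / 0.42208 = 0.8451

0.85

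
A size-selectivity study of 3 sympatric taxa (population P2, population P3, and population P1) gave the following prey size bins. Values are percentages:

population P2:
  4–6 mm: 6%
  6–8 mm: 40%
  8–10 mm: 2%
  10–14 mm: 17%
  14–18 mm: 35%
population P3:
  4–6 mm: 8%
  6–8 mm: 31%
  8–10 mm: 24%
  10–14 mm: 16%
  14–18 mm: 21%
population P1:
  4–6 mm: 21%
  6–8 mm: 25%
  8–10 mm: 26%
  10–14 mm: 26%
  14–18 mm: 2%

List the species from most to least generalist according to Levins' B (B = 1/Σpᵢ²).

Convert percentages to proportions (divide by 100).
Σp_P2ᵢ² = 0.06² + 0.40² + 0.02² + 0.17² + 0.35² = 0.0036 + 0.1600 + 0.0004 + 0.0289 + 0.1225 = 0.3154
B_P2 = 1 / 0.3154 = 3.1706
Σp_P3ᵢ² = 0.08² + 0.31² + 0.24² + 0.16² + 0.21² = 0.0064 + 0.0961 + 0.0576 + 0.0256 + 0.0441 = 0.2298
B_P3 = 1 / 0.2298 = 4.3516
Σp_P1ᵢ² = 0.21² + 0.25² + 0.26² + 0.26² + 0.02² = 0.0441 + 0.0625 + 0.0676 + 0.0676 + 0.0004 = 0.2422
B_P1 = 1 / 0.2422 = 4.1288
Ranking by B (broadest → narrowest): population P3 (4.35) > population P1 (4.13) > population P2 (3.17)

population P3 > population P1 > population P2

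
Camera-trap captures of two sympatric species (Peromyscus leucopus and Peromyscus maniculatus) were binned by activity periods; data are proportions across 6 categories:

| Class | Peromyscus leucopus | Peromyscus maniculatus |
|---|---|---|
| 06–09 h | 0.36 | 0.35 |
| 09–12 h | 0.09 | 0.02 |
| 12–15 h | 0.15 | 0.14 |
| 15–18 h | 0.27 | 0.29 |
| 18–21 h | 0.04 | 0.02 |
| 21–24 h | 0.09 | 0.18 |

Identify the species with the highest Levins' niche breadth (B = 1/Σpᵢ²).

Peromyscus leucopus

Σp_leucᵢ² = 0.36² + 0.09² + 0.15² + 0.27² + 0.04² + 0.09² = 0.1296 + 0.0081 + 0.0225 + 0.0729 + 0.0016 + 0.0081 = 0.2428
B_leuc = 1 / 0.2428 = 4.1186
Σp_maniᵢ² = 0.35² + 0.02² + 0.14² + 0.29² + 0.02² + 0.18² = 0.1225 + 0.0004 + 0.0196 + 0.0841 + 0.0004 + 0.0324 = 0.2594
B_mani = 1 / 0.2594 = 3.8551
Highest B → broadest niche (most generalist): Peromyscus leucopus (B = 4.12).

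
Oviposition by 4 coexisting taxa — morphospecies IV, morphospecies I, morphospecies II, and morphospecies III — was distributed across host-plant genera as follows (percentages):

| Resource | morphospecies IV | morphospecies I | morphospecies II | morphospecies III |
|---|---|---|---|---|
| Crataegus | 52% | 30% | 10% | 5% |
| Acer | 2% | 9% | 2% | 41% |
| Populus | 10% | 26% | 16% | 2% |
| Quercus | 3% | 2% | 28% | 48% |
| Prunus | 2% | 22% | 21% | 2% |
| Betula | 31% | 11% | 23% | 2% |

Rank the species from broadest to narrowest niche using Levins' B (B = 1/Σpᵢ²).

morphospecies II > morphospecies I > morphospecies IV > morphospecies III

Convert percentages to proportions (divide by 100).
Σp_IVᵢ² = 0.52² + 0.02² + 0.10² + 0.03² + 0.02² + 0.31² = 0.2704 + 0.0004 + 0.0100 + 0.0009 + 0.0004 + 0.0961 = 0.3782
B_IV = 1 / 0.3782 = 2.6441
Σp_Iᵢ² = 0.30² + 0.09² + 0.26² + 0.02² + 0.22² + 0.11² = 0.0900 + 0.0081 + 0.0676 + 0.0004 + 0.0484 + 0.0121 = 0.2266
B_I = 1 / 0.2266 = 4.4131
Σp_IIᵢ² = 0.10² + 0.02² + 0.16² + 0.28² + 0.21² + 0.23² = 0.0100 + 0.0004 + 0.0256 + 0.0784 + 0.0441 + 0.0529 = 0.2114
B_II = 1 / 0.2114 = 4.7304
Σp_IIIᵢ² = 0.05² + 0.41² + 0.02² + 0.48² + 0.02² + 0.02² = 0.0025 + 0.1681 + 0.0004 + 0.2304 + 0.0004 + 0.0004 = 0.4022
B_III = 1 / 0.4022 = 2.4863
Ranking by B (broadest → narrowest): morphospecies II (4.73) > morphospecies I (4.41) > morphospecies IV (2.64) > morphospecies III (2.49)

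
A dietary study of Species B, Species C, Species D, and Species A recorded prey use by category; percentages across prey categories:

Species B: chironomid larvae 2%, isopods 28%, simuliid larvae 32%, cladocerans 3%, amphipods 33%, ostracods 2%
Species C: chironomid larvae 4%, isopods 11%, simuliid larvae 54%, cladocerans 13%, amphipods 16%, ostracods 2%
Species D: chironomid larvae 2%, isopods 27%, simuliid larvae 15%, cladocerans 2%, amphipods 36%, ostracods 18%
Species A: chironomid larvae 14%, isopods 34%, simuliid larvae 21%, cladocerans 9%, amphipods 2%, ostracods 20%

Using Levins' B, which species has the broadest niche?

Species A

Convert percentages to proportions (divide by 100).
Σp_Bᵢ² = 0.02² + 0.28² + 0.32² + 0.03² + 0.33² + 0.02² = 0.0004 + 0.0784 + 0.1024 + 0.0009 + 0.1089 + 0.0004 = 0.2914
B_B = 1 / 0.2914 = 3.4317
Σp_Cᵢ² = 0.04² + 0.11² + 0.54² + 0.13² + 0.16² + 0.02² = 0.0016 + 0.0121 + 0.2916 + 0.0169 + 0.0256 + 0.0004 = 0.3482
B_C = 1 / 0.3482 = 2.8719
Σp_Dᵢ² = 0.02² + 0.27² + 0.15² + 0.02² + 0.36² + 0.18² = 0.0004 + 0.0729 + 0.0225 + 0.0004 + 0.1296 + 0.0324 = 0.2582
B_D = 1 / 0.2582 = 3.8730
Σp_Aᵢ² = 0.14² + 0.34² + 0.21² + 0.09² + 0.02² + 0.20² = 0.0196 + 0.1156 + 0.0441 + 0.0081 + 0.0004 + 0.0400 = 0.2278
B_A = 1 / 0.2278 = 4.3898
Highest B → broadest niche (most generalist): Species A (B = 4.39).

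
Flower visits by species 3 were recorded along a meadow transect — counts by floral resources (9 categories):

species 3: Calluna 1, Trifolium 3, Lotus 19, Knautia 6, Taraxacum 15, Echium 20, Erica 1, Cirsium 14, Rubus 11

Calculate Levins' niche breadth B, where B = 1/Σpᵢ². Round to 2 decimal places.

Proportions for species 3 (n=90): 1/90=0.0111, 3/90=0.0333, 19/90=0.2111, 6/90=0.0667, 15/90=0.1667, 20/90=0.2222, 1/90=0.0111, 14/90=0.1556, 11/90=0.1222
Σpᵢ² = 0.0111² + 0.0333² + 0.2111² + 0.0667² + 0.1667² + 0.2222² + 0.0111² + 0.1556² + 0.1222² = 0.000123 + 0.001109 + 0.044563 + 0.004449 + 0.027789 + 0.049373 + 0.000123 + 0.024211 + 0.014933 = 0.166673
B = 1 / 0.166673 = 5.9998

6.00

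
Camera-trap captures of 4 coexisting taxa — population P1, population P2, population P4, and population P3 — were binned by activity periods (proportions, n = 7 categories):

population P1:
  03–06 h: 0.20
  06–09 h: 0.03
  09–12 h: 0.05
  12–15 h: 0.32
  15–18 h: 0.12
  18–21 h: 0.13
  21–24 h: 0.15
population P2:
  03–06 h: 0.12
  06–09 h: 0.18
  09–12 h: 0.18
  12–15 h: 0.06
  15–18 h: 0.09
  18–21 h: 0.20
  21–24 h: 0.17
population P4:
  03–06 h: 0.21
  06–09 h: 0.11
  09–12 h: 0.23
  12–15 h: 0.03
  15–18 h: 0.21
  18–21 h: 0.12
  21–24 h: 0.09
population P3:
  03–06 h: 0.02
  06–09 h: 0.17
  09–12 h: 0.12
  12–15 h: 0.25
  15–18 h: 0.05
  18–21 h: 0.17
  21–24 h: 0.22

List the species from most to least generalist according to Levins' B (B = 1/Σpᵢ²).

Σp_P1ᵢ² = 0.20² + 0.03² + 0.05² + 0.32² + 0.12² + 0.13² + 0.15² = 0.0400 + 0.0009 + 0.0025 + 0.1024 + 0.0144 + 0.0169 + 0.0225 = 0.1996
B_P1 = 1 / 0.1996 = 5.0100
Σp_P2ᵢ² = 0.12² + 0.18² + 0.18² + 0.06² + 0.09² + 0.20² + 0.17² = 0.0144 + 0.0324 + 0.0324 + 0.0036 + 0.0081 + 0.0400 + 0.0289 = 0.1598
B_P2 = 1 / 0.1598 = 6.2578
Σp_P4ᵢ² = 0.21² + 0.11² + 0.23² + 0.03² + 0.21² + 0.12² + 0.09² = 0.0441 + 0.0121 + 0.0529 + 0.0009 + 0.0441 + 0.0144 + 0.0081 = 0.1766
B_P4 = 1 / 0.1766 = 5.6625
Σp_P3ᵢ² = 0.02² + 0.17² + 0.12² + 0.25² + 0.05² + 0.17² + 0.22² = 0.0004 + 0.0289 + 0.0144 + 0.0625 + 0.0025 + 0.0289 + 0.0484 = 0.1860
B_P3 = 1 / 0.1860 = 5.3763
Ranking by B (broadest → narrowest): population P2 (6.26) > population P4 (5.66) > population P3 (5.38) > population P1 (5.01)

population P2 > population P4 > population P3 > population P1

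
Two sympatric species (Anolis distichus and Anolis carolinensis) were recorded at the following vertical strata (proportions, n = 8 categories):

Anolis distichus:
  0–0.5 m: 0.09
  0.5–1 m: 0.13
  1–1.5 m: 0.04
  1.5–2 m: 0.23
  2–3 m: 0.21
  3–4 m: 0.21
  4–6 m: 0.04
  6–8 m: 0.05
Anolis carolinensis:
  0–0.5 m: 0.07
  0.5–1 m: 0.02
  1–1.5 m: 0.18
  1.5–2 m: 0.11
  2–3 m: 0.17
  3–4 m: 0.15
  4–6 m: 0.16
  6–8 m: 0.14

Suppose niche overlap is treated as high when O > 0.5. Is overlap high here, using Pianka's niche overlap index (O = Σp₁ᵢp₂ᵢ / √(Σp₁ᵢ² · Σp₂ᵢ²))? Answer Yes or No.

Σ p₁ᵢp₂ᵢ = 0.0063 + 0.0026 + 0.0072 + 0.0253 + 0.0357 + 0.0315 + 0.0064 + 0.0070 = 0.1220
Σp_1ᵢ² = 0.09² + 0.13² + 0.04² + 0.23² + 0.21² + 0.21² + 0.04² + 0.05² = 0.0081 + 0.0169 + 0.0016 + 0.0529 + 0.0441 + 0.0441 + 0.0016 + 0.0025 = 0.1718
Σp_2ᵢ² = 0.07² + 0.02² + 0.18² + 0.11² + 0.17² + 0.15² + 0.16² + 0.14² = 0.0049 + 0.0004 + 0.0324 + 0.0121 + 0.0289 + 0.0225 + 0.0256 + 0.0196 = 0.1464
O = 0.1220 / √(0.1718 × 0.1464) = 0.1220 / 0.15859 = 0.7693
O = 0.7693 > 0.5 → Yes.

Yes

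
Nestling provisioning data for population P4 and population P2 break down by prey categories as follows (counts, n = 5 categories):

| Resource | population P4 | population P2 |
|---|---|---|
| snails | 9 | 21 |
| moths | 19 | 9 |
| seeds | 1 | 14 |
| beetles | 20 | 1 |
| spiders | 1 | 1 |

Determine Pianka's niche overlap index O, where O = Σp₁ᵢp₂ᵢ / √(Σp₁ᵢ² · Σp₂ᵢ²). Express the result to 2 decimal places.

Proportions for population P4 (n=50): 9/50=0.1800, 19/50=0.3800, 1/50=0.0200, 20/50=0.4000, 1/50=0.0200
Proportions for population P2 (n=46): 21/46=0.4565, 9/46=0.1957, 14/46=0.3043, 1/46=0.0217, 1/46=0.0217
Σ p₁ᵢp₂ᵢ = 0.082170 + 0.074366 + 0.006086 + 0.008680 + 0.000434 = 0.171736
Σp_1ᵢ² = 0.1800² + 0.3800² + 0.0200² + 0.4000² + 0.0200² = 0.032400 + 0.144400 + 0.000400 + 0.160000 + 0.000400 = 0.337600
Σp_2ᵢ² = 0.4565² + 0.1957² + 0.3043² + 0.0217² + 0.0217² = 0.208392 + 0.038298 + 0.092598 + 0.000471 + 0.000471 = 0.340230
O = 0.171736 / √(0.337600 × 0.340230) = 0.171736 / 0.3389124 = 0.5067

0.51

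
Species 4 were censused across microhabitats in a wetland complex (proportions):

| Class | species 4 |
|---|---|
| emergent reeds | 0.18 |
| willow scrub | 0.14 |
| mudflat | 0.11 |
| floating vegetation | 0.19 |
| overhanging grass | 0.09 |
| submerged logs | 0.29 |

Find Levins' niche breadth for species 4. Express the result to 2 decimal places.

5.20

Σpᵢ² = 0.18² + 0.14² + 0.11² + 0.19² + 0.09² + 0.29² = 0.0324 + 0.0196 + 0.0121 + 0.0361 + 0.0081 + 0.0841 = 0.1924
B = 1 / 0.1924 = 5.1975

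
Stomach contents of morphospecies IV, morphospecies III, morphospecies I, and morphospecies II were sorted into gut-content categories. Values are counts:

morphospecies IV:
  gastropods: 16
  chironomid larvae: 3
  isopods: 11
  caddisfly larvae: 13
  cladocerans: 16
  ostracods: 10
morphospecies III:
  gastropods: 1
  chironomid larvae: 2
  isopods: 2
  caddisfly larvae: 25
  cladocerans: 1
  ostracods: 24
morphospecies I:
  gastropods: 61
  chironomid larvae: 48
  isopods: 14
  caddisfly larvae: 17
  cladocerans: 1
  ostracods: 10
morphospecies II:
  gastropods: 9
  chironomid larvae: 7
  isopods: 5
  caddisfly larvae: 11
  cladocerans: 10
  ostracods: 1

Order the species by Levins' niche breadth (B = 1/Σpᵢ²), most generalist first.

Proportions for morphospecies IV (n=69): 16/69=0.2319, 3/69=0.0435, 11/69=0.1594, 13/69=0.1884, 16/69=0.2319, 10/69=0.1449
Proportions for morphospecies III (n=55): 1/55=0.0182, 2/55=0.0364, 2/55=0.0364, 25/55=0.4545, 1/55=0.0182, 24/55=0.4364
Proportions for morphospecies I (n=151): 61/151=0.4040, 48/151=0.3179, 14/151=0.0927, 17/151=0.1126, 1/151=0.0066, 10/151=0.0662
Proportions for morphospecies II (n=43): 9/43=0.2093, 7/43=0.1628, 5/43=0.1163, 11/43=0.2558, 10/43=0.2326, 1/43=0.0233
Σp_IVᵢ² = 0.2319² + 0.0435² + 0.1594² + 0.1884² + 0.2319² + 0.1449² = 0.053778 + 0.001892 + 0.025408 + 0.035495 + 0.053778 + 0.020996 = 0.191347
B_IV = 1 / 0.191347 = 5.2261
Σp_IIIᵢ² = 0.0182² + 0.0364² + 0.0364² + 0.4545² + 0.0182² + 0.4364² = 0.000331 + 0.001325 + 0.001325 + 0.206570 + 0.000331 + 0.190445 = 0.400327
B_III = 1 / 0.400327 = 2.4980
Σp_Iᵢ² = 0.4040² + 0.3179² + 0.0927² + 0.1126² + 0.0066² + 0.0662² = 0.163216 + 0.101060 + 0.008593 + 0.012679 + 0.000044 + 0.004382 = 0.289974
B_I = 1 / 0.289974 = 3.4486
Σp_IIᵢ² = 0.2093² + 0.1628² + 0.1163² + 0.2558² + 0.2326² + 0.0233² = 0.043806 + 0.026504 + 0.013526 + 0.065434 + 0.054103 + 0.000543 = 0.203916
B_II = 1 / 0.203916 = 4.9040
Ranking by B (broadest → narrowest): morphospecies IV (5.23) > morphospecies II (4.90) > morphospecies I (3.45) > morphospecies III (2.50)

morphospecies IV > morphospecies II > morphospecies I > morphospecies III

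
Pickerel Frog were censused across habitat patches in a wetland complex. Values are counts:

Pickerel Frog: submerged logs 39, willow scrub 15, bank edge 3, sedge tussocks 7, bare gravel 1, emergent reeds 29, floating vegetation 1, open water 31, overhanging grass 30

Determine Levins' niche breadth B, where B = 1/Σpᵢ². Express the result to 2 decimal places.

Proportions for Pickerel Frog (n=156): 39/156=0.2500, 15/156=0.0962, 3/156=0.0192, 7/156=0.0449, 1/156=0.0064, 29/156=0.1859, 1/156=0.0064, 31/156=0.1987, 30/156=0.1923
Σpᵢ² = 0.2500² + 0.0962² + 0.0192² + 0.0449² + 0.0064² + 0.1859² + 0.0064² + 0.1987² + 0.1923² = 0.062500 + 0.009254 + 0.000369 + 0.002016 + 0.000041 + 0.034559 + 0.000041 + 0.039482 + 0.036979 = 0.185241
B = 1 / 0.185241 = 5.3984

5.40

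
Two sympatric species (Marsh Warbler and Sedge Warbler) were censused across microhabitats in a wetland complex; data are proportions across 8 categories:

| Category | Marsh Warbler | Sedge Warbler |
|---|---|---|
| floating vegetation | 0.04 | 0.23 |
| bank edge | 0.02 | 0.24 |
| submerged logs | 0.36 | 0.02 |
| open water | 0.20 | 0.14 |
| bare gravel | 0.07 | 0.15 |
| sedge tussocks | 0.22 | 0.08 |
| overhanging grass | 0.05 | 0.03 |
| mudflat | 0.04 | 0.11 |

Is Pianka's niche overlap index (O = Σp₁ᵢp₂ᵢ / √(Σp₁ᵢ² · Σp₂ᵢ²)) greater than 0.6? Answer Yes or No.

Σ p₁ᵢp₂ᵢ = 0.0092 + 0.0048 + 0.0072 + 0.0280 + 0.0105 + 0.0176 + 0.0015 + 0.0044 = 0.0832
Σp_1ᵢ² = 0.04² + 0.02² + 0.36² + 0.20² + 0.07² + 0.22² + 0.05² + 0.04² = 0.0016 + 0.0004 + 0.1296 + 0.0400 + 0.0049 + 0.0484 + 0.0025 + 0.0016 = 0.2290
Σp_2ᵢ² = 0.23² + 0.24² + 0.02² + 0.14² + 0.15² + 0.08² + 0.03² + 0.11² = 0.0529 + 0.0576 + 0.0004 + 0.0196 + 0.0225 + 0.0064 + 0.0009 + 0.0121 = 0.1724
O = 0.0832 / √(0.2290 × 0.1724) = 0.0832 / 0.19869 = 0.4187
O = 0.4187 < 0.6 → No.

No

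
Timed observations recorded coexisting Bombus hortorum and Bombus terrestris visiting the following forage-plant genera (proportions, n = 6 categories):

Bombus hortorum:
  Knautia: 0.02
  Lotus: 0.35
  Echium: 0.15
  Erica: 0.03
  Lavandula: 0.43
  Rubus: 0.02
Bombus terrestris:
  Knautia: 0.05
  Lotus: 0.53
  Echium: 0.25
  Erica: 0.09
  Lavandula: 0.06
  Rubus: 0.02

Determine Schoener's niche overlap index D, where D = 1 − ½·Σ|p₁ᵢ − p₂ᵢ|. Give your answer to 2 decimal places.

Σ|p₁ᵢ − p₂ᵢ| = 0.03 + 0.18 + 0.10 + 0.06 + 0.37 + 0.00 = 0.74
D = 1 − ½ × 0.74 = 1 − 0.370 = 0.6300

0.63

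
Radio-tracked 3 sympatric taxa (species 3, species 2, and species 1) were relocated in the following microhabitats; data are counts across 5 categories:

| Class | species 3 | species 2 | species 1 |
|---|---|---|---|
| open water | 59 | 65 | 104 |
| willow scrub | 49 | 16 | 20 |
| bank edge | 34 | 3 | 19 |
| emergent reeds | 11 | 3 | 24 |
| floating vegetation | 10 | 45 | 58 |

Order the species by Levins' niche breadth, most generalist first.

species 3 > species 1 > species 2

Proportions for species 3 (n=163): 59/163=0.3620, 49/163=0.3006, 34/163=0.2086, 11/163=0.0675, 10/163=0.0613
Proportions for species 2 (n=132): 65/132=0.4924, 16/132=0.1212, 3/132=0.0227, 3/132=0.0227, 45/132=0.3409
Proportions for species 1 (n=225): 104/225=0.4622, 20/225=0.0889, 19/225=0.0844, 24/225=0.1067, 58/225=0.2578
Σp_3ᵢ² = 0.3620² + 0.3006² + 0.2086² + 0.0675² + 0.0613² = 0.131044 + 0.090360 + 0.043514 + 0.004556 + 0.003758 = 0.273232
B_3 = 1 / 0.273232 = 3.6599
Σp_2ᵢ² = 0.4924² + 0.1212² + 0.0227² + 0.0227² + 0.3409² = 0.242458 + 0.014689 + 0.000515 + 0.000515 + 0.116213 = 0.374390
B_2 = 1 / 0.374390 = 2.6710
Σp_1ᵢ² = 0.4622² + 0.0889² + 0.0844² + 0.1067² + 0.2578² = 0.213629 + 0.007903 + 0.007123 + 0.011385 + 0.066461 = 0.306501
B_1 = 1 / 0.306501 = 3.2626
Ranking by B (broadest → narrowest): species 3 (3.66) > species 1 (3.26) > species 2 (2.67)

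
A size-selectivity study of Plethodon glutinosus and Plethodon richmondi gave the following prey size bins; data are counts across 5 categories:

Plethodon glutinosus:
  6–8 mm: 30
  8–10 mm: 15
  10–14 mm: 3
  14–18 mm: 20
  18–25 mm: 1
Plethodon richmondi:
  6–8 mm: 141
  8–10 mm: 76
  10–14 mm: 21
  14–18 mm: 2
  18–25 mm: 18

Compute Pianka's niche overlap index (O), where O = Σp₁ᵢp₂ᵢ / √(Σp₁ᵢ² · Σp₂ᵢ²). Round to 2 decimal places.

Proportions for Plethodon glutinosus (n=69): 30/69=0.4348, 15/69=0.2174, 3/69=0.0435, 20/69=0.2899, 1/69=0.0145
Proportions for Plethodon richmondi (n=258): 141/258=0.5465, 76/258=0.2946, 21/258=0.0814, 2/258=0.0078, 18/258=0.0698
Σ p₁ᵢp₂ᵢ = 0.237618 + 0.064046 + 0.003541 + 0.002261 + 0.001012 = 0.308478
Σp_1ᵢ² = 0.4348² + 0.2174² + 0.0435² + 0.2899² + 0.0145² = 0.189051 + 0.047263 + 0.001892 + 0.084042 + 0.000210 = 0.322458
Σp_2ᵢ² = 0.5465² + 0.2946² + 0.0814² + 0.0078² + 0.0698² = 0.298662 + 0.086789 + 0.006626 + 0.000061 + 0.004872 = 0.397010
O = 0.308478 / √(0.322458 × 0.397010) = 0.308478 / 0.3577975 = 0.8622

0.86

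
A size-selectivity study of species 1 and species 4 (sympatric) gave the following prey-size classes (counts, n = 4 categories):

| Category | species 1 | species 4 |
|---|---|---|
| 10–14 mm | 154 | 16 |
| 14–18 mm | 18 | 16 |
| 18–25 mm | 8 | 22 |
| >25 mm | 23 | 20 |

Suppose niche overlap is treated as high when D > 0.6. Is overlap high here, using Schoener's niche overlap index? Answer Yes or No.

No

Proportions for species 1 (n=203): 154/203=0.7586, 18/203=0.0887, 8/203=0.0394, 23/203=0.1133
Proportions for species 4 (n=74): 16/74=0.2162, 16/74=0.2162, 22/74=0.2973, 20/74=0.2703
Σ|p₁ᵢ − p₂ᵢ| = 0.5424 + 0.1275 + 0.2579 + 0.1570 = 1.0848
D = 1 − ½ × 1.0848 = 1 − 0.54240 = 0.45760
D = 0.45760 < 0.6 → No.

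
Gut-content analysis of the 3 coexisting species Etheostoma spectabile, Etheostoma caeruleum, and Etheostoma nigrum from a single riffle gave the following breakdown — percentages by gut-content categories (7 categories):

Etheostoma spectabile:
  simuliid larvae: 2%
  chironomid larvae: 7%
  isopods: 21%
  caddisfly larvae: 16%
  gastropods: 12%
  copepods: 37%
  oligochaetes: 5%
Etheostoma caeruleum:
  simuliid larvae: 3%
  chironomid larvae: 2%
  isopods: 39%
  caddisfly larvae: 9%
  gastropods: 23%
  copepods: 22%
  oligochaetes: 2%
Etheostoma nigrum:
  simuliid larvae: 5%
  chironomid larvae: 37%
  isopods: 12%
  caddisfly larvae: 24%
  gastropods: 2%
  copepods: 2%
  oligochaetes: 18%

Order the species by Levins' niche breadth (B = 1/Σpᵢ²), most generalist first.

Etheostoma spectabile > Etheostoma nigrum > Etheostoma caeruleum

Convert percentages to proportions (divide by 100).
Σp_specᵢ² = 0.02² + 0.07² + 0.21² + 0.16² + 0.12² + 0.37² + 0.05² = 0.0004 + 0.0049 + 0.0441 + 0.0256 + 0.0144 + 0.1369 + 0.0025 = 0.2288
B_spec = 1 / 0.2288 = 4.3706
Σp_caerᵢ² = 0.03² + 0.02² + 0.39² + 0.09² + 0.23² + 0.22² + 0.02² = 0.0009 + 0.0004 + 0.1521 + 0.0081 + 0.0529 + 0.0484 + 0.0004 = 0.2632
B_caer = 1 / 0.2632 = 3.7994
Σp_nigrᵢ² = 0.05² + 0.37² + 0.12² + 0.24² + 0.02² + 0.02² + 0.18² = 0.0025 + 0.1369 + 0.0144 + 0.0576 + 0.0004 + 0.0004 + 0.0324 = 0.2446
B_nigr = 1 / 0.2446 = 4.0883
Ranking by B (broadest → narrowest): Etheostoma spectabile (4.37) > Etheostoma nigrum (4.09) > Etheostoma caeruleum (3.80)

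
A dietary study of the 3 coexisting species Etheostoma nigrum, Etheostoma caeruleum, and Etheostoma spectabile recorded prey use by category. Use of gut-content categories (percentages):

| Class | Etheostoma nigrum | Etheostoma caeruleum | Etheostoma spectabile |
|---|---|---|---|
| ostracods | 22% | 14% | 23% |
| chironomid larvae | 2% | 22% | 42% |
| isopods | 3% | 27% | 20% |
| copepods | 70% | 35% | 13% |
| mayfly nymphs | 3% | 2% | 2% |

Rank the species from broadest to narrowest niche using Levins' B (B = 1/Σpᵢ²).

Convert percentages to proportions (divide by 100).
Σp_nigrᵢ² = 0.22² + 0.02² + 0.03² + 0.70² + 0.03² = 0.0484 + 0.0004 + 0.0009 + 0.4900 + 0.0009 = 0.5406
B_nigr = 1 / 0.5406 = 1.8498
Σp_caerᵢ² = 0.14² + 0.22² + 0.27² + 0.35² + 0.02² = 0.0196 + 0.0484 + 0.0729 + 0.1225 + 0.0004 = 0.2638
B_caer = 1 / 0.2638 = 3.7908
Σp_specᵢ² = 0.23² + 0.42² + 0.20² + 0.13² + 0.02² = 0.0529 + 0.1764 + 0.0400 + 0.0169 + 0.0004 = 0.2866
B_spec = 1 / 0.2866 = 3.4892
Ranking by B (broadest → narrowest): Etheostoma caeruleum (3.79) > Etheostoma spectabile (3.49) > Etheostoma nigrum (1.85)

Etheostoma caeruleum > Etheostoma spectabile > Etheostoma nigrum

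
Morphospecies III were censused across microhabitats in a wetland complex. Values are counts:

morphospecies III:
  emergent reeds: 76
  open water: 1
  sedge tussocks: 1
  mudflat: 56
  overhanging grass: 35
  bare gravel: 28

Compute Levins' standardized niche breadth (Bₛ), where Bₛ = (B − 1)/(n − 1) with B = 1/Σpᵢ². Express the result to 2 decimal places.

0.51

Proportions for morphospecies III (n=197): 76/197=0.3858, 1/197=0.0051, 1/197=0.0051, 56/197=0.2843, 35/197=0.1777, 28/197=0.1421
Σpᵢ² = 0.3858² + 0.0051² + 0.0051² + 0.2843² + 0.1777² + 0.1421² = 0.148842 + 0.000026 + 0.000026 + 0.080826 + 0.031577 + 0.020192 = 0.281489
B = 1 / 0.281489 = 3.5525
Bₛ = (B − 1)/(n − 1) = (3.5525 − 1)/(6 − 1) = 2.5525/5 = 0.5105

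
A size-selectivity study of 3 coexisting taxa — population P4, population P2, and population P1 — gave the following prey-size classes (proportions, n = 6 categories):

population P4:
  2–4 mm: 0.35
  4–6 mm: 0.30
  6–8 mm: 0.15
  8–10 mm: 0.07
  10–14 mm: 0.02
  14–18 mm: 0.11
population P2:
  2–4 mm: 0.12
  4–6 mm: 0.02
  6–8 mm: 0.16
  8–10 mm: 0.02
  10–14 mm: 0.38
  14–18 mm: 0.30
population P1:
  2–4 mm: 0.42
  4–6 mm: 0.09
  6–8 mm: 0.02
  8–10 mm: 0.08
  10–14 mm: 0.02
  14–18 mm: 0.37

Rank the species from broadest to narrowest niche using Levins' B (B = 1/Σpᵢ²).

Σp_P4ᵢ² = 0.35² + 0.30² + 0.15² + 0.07² + 0.02² + 0.11² = 0.1225 + 0.0900 + 0.0225 + 0.0049 + 0.0004 + 0.0121 = 0.2524
B_P4 = 1 / 0.2524 = 3.9620
Σp_P2ᵢ² = 0.12² + 0.02² + 0.16² + 0.02² + 0.38² + 0.30² = 0.0144 + 0.0004 + 0.0256 + 0.0004 + 0.1444 + 0.0900 = 0.2752
B_P2 = 1 / 0.2752 = 3.6337
Σp_P1ᵢ² = 0.42² + 0.09² + 0.02² + 0.08² + 0.02² + 0.37² = 0.1764 + 0.0081 + 0.0004 + 0.0064 + 0.0004 + 0.1369 = 0.3286
B_P1 = 1 / 0.3286 = 3.0432
Ranking by B (broadest → narrowest): population P4 (3.96) > population P2 (3.63) > population P1 (3.04)

population P4 > population P2 > population P1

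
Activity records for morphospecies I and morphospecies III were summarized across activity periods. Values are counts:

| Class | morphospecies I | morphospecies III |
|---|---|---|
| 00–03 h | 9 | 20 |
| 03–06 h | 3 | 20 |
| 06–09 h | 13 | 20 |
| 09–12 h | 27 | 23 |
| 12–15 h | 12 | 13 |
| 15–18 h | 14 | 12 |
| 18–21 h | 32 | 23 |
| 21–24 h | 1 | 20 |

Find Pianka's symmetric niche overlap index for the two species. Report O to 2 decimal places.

0.83

Proportions for morphospecies I (n=111): 9/111=0.0811, 3/111=0.0270, 13/111=0.1171, 27/111=0.2432, 12/111=0.1081, 14/111=0.1261, 32/111=0.2883, 1/111=0.0090
Proportions for morphospecies III (n=151): 20/151=0.1325, 20/151=0.1325, 20/151=0.1325, 23/151=0.1523, 13/151=0.0861, 12/151=0.0795, 23/151=0.1523, 20/151=0.1325
Σ p₁ᵢp₂ᵢ = 0.010746 + 0.003578 + 0.015516 + 0.037039 + 0.009307 + 0.010025 + 0.043908 + 0.001193 = 0.131312
Σp_1ᵢ² = 0.0811² + 0.0270² + 0.1171² + 0.2432² + 0.1081² + 0.1261² + 0.2883² + 0.0090² = 0.006577 + 0.000729 + 0.013712 + 0.059146 + 0.011686 + 0.015901 + 0.083117 + 0.000081 = 0.190949
Σp_2ᵢ² = 0.1325² + 0.1325² + 0.1325² + 0.1523² + 0.0861² + 0.0795² + 0.1523² + 0.1325² = 0.017556 + 0.017556 + 0.017556 + 0.023195 + 0.007413 + 0.006320 + 0.023195 + 0.017556 = 0.130347
O = 0.131312 / √(0.190949 × 0.130347) = 0.131312 / 0.1577645 = 0.8323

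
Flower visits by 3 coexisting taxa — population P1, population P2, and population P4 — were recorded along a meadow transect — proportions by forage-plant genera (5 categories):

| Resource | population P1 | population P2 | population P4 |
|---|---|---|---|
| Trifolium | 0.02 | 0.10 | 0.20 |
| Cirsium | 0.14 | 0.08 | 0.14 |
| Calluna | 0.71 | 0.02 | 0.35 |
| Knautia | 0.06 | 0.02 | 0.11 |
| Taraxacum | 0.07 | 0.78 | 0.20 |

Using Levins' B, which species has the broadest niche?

Σp_P1ᵢ² = 0.02² + 0.14² + 0.71² + 0.06² + 0.07² = 0.0004 + 0.0196 + 0.5041 + 0.0036 + 0.0049 = 0.5326
B_P1 = 1 / 0.5326 = 1.8776
Σp_P2ᵢ² = 0.10² + 0.08² + 0.02² + 0.02² + 0.78² = 0.0100 + 0.0064 + 0.0004 + 0.0004 + 0.6084 = 0.6256
B_P2 = 1 / 0.6256 = 1.5985
Σp_P4ᵢ² = 0.20² + 0.14² + 0.35² + 0.11² + 0.20² = 0.0400 + 0.0196 + 0.1225 + 0.0121 + 0.0400 = 0.2342
B_P4 = 1 / 0.2342 = 4.2699
Highest B → broadest niche (most generalist): population P4 (B = 4.27).

population P4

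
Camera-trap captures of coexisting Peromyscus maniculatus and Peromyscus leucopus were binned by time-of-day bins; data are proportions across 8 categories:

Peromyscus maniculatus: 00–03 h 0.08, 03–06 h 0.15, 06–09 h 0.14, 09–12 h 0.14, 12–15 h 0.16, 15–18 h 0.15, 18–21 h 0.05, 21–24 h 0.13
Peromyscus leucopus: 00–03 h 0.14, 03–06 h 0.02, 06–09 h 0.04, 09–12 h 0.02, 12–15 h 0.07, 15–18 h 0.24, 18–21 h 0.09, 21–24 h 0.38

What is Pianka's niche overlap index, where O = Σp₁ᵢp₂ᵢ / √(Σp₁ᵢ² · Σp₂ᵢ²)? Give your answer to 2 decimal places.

Σ p₁ᵢp₂ᵢ = 0.0112 + 0.0030 + 0.0056 + 0.0028 + 0.0112 + 0.0360 + 0.0045 + 0.0494 = 0.1237
Σp_1ᵢ² = 0.08² + 0.15² + 0.14² + 0.14² + 0.16² + 0.15² + 0.05² + 0.13² = 0.0064 + 0.0225 + 0.0196 + 0.0196 + 0.0256 + 0.0225 + 0.0025 + 0.0169 = 0.1356
Σp_2ᵢ² = 0.14² + 0.02² + 0.04² + 0.02² + 0.07² + 0.24² + 0.09² + 0.38² = 0.0196 + 0.0004 + 0.0016 + 0.0004 + 0.0049 + 0.0576 + 0.0081 + 0.1444 = 0.2370
O = 0.1237 / √(0.1356 × 0.2370) = 0.1237 / 0.17927 = 0.6900

0.69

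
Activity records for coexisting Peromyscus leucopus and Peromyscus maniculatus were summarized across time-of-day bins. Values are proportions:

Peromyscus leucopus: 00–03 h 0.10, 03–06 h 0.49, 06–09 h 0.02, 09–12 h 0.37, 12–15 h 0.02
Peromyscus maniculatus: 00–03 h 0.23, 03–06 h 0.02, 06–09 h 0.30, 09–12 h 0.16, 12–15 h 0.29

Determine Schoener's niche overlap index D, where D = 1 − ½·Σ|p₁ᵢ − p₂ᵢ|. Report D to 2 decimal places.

0.32

Σ|p₁ᵢ − p₂ᵢ| = 0.13 + 0.47 + 0.28 + 0.21 + 0.27 = 1.36
D = 1 − ½ × 1.36 = 1 − 0.680 = 0.3200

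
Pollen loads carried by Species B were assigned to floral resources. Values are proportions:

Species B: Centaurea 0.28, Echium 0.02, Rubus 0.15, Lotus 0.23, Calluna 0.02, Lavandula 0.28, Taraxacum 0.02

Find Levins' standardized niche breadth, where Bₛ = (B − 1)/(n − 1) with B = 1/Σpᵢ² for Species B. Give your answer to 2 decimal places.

Σpᵢ² = 0.28² + 0.02² + 0.15² + 0.23² + 0.02² + 0.28² + 0.02² = 0.0784 + 0.0004 + 0.0225 + 0.0529 + 0.0004 + 0.0784 + 0.0004 = 0.2334
B = 1 / 0.2334 = 4.2845
Bₛ = (B − 1)/(n − 1) = (4.2845 − 1)/(7 − 1) = 3.2845/6 = 0.5474

0.55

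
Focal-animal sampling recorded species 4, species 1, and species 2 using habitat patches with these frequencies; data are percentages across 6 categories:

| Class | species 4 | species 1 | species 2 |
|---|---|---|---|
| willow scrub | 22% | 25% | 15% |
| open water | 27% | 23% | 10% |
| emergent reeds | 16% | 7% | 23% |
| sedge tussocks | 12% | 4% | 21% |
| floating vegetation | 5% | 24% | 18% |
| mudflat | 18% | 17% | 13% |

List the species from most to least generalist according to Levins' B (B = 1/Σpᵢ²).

species 2 > species 4 > species 1

Convert percentages to proportions (divide by 100).
Σp_4ᵢ² = 0.22² + 0.27² + 0.16² + 0.12² + 0.05² + 0.18² = 0.0484 + 0.0729 + 0.0256 + 0.0144 + 0.0025 + 0.0324 = 0.1962
B_4 = 1 / 0.1962 = 5.0968
Σp_1ᵢ² = 0.25² + 0.23² + 0.07² + 0.04² + 0.24² + 0.17² = 0.0625 + 0.0529 + 0.0049 + 0.0016 + 0.0576 + 0.0289 = 0.2084
B_1 = 1 / 0.2084 = 4.7985
Σp_2ᵢ² = 0.15² + 0.10² + 0.23² + 0.21² + 0.18² + 0.13² = 0.0225 + 0.0100 + 0.0529 + 0.0441 + 0.0324 + 0.0169 = 0.1788
B_2 = 1 / 0.1788 = 5.5928
Ranking by B (broadest → narrowest): species 2 (5.59) > species 4 (5.10) > species 1 (4.80)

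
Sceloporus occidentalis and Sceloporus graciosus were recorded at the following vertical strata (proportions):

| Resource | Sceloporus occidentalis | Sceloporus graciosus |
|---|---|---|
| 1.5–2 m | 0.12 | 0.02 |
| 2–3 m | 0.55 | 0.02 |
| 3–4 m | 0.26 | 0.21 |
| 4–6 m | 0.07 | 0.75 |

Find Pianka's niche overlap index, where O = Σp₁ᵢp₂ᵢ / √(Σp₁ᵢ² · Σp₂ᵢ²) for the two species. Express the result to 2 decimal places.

0.25

Σ p₁ᵢp₂ᵢ = 0.0024 + 0.0110 + 0.0546 + 0.0525 = 0.1205
Σp_1ᵢ² = 0.12² + 0.55² + 0.26² + 0.07² = 0.0144 + 0.3025 + 0.0676 + 0.0049 = 0.3894
Σp_2ᵢ² = 0.02² + 0.02² + 0.21² + 0.75² = 0.0004 + 0.0004 + 0.0441 + 0.5625 = 0.6074
O = 0.1205 / √(0.3894 × 0.6074) = 0.1205 / 0.48633 = 0.2478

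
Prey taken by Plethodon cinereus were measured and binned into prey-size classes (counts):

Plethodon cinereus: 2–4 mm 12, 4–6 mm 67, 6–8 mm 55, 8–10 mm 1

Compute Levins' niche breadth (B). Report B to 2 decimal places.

Proportions for Plethodon cinereus (n=135): 12/135=0.0889, 67/135=0.4963, 55/135=0.4074, 1/135=0.0074
Σpᵢ² = 0.0889² + 0.4963² + 0.4074² + 0.0074² = 0.007903 + 0.246314 + 0.165975 + 0.000055 = 0.420247
B = 1 / 0.420247 = 2.3796

2.38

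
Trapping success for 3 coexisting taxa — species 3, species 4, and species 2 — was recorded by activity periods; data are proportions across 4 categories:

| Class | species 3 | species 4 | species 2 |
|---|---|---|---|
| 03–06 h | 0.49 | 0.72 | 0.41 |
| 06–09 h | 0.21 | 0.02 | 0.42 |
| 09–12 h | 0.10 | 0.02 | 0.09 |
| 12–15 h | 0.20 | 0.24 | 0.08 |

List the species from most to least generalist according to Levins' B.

species 3 > species 2 > species 4

Σp_3ᵢ² = 0.49² + 0.21² + 0.10² + 0.20² = 0.2401 + 0.0441 + 0.0100 + 0.0400 = 0.3342
B_3 = 1 / 0.3342 = 2.9922
Σp_4ᵢ² = 0.72² + 0.02² + 0.02² + 0.24² = 0.5184 + 0.0004 + 0.0004 + 0.0576 = 0.5768
B_4 = 1 / 0.5768 = 1.7337
Σp_2ᵢ² = 0.41² + 0.42² + 0.09² + 0.08² = 0.1681 + 0.1764 + 0.0081 + 0.0064 = 0.3590
B_2 = 1 / 0.3590 = 2.7855
Ranking by B (broadest → narrowest): species 3 (2.99) > species 2 (2.79) > species 4 (1.73)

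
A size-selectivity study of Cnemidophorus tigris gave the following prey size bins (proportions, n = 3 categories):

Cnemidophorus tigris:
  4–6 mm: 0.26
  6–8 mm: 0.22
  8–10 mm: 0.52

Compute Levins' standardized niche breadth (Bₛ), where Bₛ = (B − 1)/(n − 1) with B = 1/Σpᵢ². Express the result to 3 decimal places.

Σpᵢ² = 0.26² + 0.22² + 0.52² = 0.0676 + 0.0484 + 0.2704 = 0.3864
B = 1 / 0.3864 = 2.58799
Bₛ = (B − 1)/(n − 1) = (2.58799 − 1)/(3 − 1) = 1.58799/2 = 0.79400

0.794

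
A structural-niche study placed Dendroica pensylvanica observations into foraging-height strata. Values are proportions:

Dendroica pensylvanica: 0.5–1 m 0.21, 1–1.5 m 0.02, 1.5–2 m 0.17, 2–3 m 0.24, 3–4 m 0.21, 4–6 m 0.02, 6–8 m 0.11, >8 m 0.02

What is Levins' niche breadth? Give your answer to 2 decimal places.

Σpᵢ² = 0.21² + 0.02² + 0.17² + 0.24² + 0.21² + 0.02² + 0.11² + 0.02² = 0.0441 + 0.0004 + 0.0289 + 0.0576 + 0.0441 + 0.0004 + 0.0121 + 0.0004 = 0.1880
B = 1 / 0.1880 = 5.3191

5.32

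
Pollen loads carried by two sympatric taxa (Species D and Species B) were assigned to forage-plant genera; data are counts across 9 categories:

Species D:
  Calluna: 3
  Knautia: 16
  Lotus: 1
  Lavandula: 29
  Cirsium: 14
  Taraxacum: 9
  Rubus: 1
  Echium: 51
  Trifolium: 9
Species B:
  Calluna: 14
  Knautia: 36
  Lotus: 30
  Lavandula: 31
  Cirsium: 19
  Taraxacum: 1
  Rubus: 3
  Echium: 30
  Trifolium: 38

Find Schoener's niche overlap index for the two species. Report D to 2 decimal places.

Proportions for Species D (n=133): 3/133=0.0226, 16/133=0.1203, 1/133=0.0075, 29/133=0.2180, 14/133=0.1053, 9/133=0.0677, 1/133=0.0075, 51/133=0.3835, 9/133=0.0677
Proportions for Species B (n=202): 14/202=0.0693, 36/202=0.1782, 30/202=0.1485, 31/202=0.1535, 19/202=0.0941, 1/202=0.0050, 3/202=0.0149, 30/202=0.1485, 38/202=0.1881
Σ|p₁ᵢ − p₂ᵢ| = 0.0467 + 0.0579 + 0.1410 + 0.0645 + 0.0112 + 0.0627 + 0.0074 + 0.2350 + 0.1204 = 0.7468
D = 1 − ½ × 0.7468 = 1 − 0.37340 = 0.62660

0.63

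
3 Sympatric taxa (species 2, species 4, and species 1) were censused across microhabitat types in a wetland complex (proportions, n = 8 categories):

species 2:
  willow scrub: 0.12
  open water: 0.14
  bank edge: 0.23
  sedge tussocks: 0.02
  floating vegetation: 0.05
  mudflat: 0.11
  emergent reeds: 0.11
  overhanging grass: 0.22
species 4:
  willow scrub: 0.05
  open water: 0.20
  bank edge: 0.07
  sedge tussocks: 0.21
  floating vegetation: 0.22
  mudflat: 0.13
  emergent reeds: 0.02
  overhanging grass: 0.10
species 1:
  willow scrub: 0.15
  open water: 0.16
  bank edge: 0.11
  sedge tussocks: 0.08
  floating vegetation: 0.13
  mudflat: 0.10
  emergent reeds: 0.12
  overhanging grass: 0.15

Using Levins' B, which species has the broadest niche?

Σp_2ᵢ² = 0.12² + 0.14² + 0.23² + 0.02² + 0.05² + 0.11² + 0.11² + 0.22² = 0.0144 + 0.0196 + 0.0529 + 0.0004 + 0.0025 + 0.0121 + 0.0121 + 0.0484 = 0.1624
B_2 = 1 / 0.1624 = 6.1576
Σp_4ᵢ² = 0.05² + 0.20² + 0.07² + 0.21² + 0.22² + 0.13² + 0.02² + 0.10² = 0.0025 + 0.0400 + 0.0049 + 0.0441 + 0.0484 + 0.0169 + 0.0004 + 0.0100 = 0.1672
B_4 = 1 / 0.1672 = 5.9809
Σp_1ᵢ² = 0.15² + 0.16² + 0.11² + 0.08² + 0.13² + 0.10² + 0.12² + 0.15² = 0.0225 + 0.0256 + 0.0121 + 0.0064 + 0.0169 + 0.0100 + 0.0144 + 0.0225 = 0.1304
B_1 = 1 / 0.1304 = 7.6687
Highest B → broadest niche (most generalist): species 1 (B = 7.67).

species 1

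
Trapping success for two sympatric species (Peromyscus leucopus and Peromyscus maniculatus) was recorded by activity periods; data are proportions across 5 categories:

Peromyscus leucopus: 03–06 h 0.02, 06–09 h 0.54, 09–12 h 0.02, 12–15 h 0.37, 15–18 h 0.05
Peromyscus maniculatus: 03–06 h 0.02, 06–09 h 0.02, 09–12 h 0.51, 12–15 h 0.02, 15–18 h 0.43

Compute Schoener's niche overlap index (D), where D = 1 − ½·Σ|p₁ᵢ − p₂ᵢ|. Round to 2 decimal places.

Σ|p₁ᵢ − p₂ᵢ| = 0.00 + 0.52 + 0.49 + 0.35 + 0.38 = 1.74
D = 1 − ½ × 1.74 = 1 − 0.870 = 0.1300

0.13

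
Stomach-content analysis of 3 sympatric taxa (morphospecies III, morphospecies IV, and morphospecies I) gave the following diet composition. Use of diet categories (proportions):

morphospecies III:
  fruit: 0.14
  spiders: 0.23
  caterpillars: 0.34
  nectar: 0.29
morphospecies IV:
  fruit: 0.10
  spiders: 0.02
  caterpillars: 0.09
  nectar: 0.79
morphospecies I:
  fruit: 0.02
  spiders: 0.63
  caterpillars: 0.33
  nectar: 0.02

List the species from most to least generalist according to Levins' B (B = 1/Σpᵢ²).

Σp_IIIᵢ² = 0.14² + 0.23² + 0.34² + 0.29² = 0.0196 + 0.0529 + 0.1156 + 0.0841 = 0.2722
B_III = 1 / 0.2722 = 3.6738
Σp_IVᵢ² = 0.10² + 0.02² + 0.09² + 0.79² = 0.0100 + 0.0004 + 0.0081 + 0.6241 = 0.6426
B_IV = 1 / 0.6426 = 1.5562
Σp_Iᵢ² = 0.02² + 0.63² + 0.33² + 0.02² = 0.0004 + 0.3969 + 0.1089 + 0.0004 = 0.5066
B_I = 1 / 0.5066 = 1.9739
Ranking by B (broadest → narrowest): morphospecies III (3.67) > morphospecies I (1.97) > morphospecies IV (1.56)

morphospecies III > morphospecies I > morphospecies IV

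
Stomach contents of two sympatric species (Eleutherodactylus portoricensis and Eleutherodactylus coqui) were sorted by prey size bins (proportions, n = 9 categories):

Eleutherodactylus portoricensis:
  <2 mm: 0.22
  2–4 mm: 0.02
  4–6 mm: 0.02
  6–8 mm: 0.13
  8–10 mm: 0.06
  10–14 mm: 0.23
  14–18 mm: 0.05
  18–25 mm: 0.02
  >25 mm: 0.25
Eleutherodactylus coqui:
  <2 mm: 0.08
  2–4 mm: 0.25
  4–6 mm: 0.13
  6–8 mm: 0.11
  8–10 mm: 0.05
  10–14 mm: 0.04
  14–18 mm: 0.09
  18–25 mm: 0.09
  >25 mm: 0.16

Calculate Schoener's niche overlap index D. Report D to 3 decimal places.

Σ|p₁ᵢ − p₂ᵢ| = 0.14 + 0.23 + 0.11 + 0.02 + 0.01 + 0.19 + 0.04 + 0.07 + 0.09 = 0.90
D = 1 − ½ × 0.90 = 1 − 0.450 = 0.55000

0.550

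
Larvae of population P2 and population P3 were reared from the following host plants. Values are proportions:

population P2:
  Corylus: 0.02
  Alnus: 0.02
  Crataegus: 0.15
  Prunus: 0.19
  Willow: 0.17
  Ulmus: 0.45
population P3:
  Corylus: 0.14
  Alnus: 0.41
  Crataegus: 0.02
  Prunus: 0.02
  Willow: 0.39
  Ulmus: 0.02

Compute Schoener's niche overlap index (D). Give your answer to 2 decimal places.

Σ|p₁ᵢ − p₂ᵢ| = 0.12 + 0.39 + 0.13 + 0.17 + 0.22 + 0.43 = 1.46
D = 1 − ½ × 1.46 = 1 − 0.730 = 0.2700

0.27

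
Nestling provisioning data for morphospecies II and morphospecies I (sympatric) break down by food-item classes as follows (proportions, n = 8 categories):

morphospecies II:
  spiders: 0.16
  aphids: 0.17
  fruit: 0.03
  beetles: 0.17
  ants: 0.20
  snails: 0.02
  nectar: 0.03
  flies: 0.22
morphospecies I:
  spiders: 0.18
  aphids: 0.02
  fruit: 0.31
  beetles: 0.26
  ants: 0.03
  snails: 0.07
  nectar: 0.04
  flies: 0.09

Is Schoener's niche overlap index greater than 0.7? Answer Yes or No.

No

Σ|p₁ᵢ − p₂ᵢ| = 0.02 + 0.15 + 0.28 + 0.09 + 0.17 + 0.05 + 0.01 + 0.13 = 0.90
D = 1 − ½ × 0.90 = 1 − 0.450 = 0.5500
D = 0.5500 < 0.7 → No.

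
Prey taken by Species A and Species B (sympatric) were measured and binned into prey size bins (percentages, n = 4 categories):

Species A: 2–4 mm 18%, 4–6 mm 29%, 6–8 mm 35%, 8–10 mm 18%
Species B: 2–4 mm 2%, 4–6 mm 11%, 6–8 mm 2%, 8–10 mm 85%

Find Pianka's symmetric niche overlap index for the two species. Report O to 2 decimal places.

0.44

Convert percentages to proportions (divide by 100).
Σ p₁ᵢp₂ᵢ = 0.0036 + 0.0319 + 0.0070 + 0.1530 = 0.1955
Σp_1ᵢ² = 0.18² + 0.29² + 0.35² + 0.18² = 0.0324 + 0.0841 + 0.1225 + 0.0324 = 0.2714
Σp_2ᵢ² = 0.02² + 0.11² + 0.02² + 0.85² = 0.0004 + 0.0121 + 0.0004 + 0.7225 = 0.7354
O = 0.1955 / √(0.2714 × 0.7354) = 0.1955 / 0.44675 = 0.4376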